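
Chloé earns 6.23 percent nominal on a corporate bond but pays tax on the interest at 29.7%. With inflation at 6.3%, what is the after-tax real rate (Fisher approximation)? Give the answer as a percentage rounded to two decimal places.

After-tax nominal return = 6.23% × (1 − 0.297) = 4.37969%.
r ≈ 4.37969% − 6.3% → -1.92%.

-1.92%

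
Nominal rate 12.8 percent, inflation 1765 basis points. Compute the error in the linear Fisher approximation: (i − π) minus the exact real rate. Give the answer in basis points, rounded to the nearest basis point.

-73 basis points

Approximate: r ≈ 12.800% − 17.650% = -4.8500%
Exact: (1 + 0.1280)/(1 + 0.1765) − 1 = -4.1224%
Error = -4.8500% − (-4.1224%) = -0.7276% → -73 basis points.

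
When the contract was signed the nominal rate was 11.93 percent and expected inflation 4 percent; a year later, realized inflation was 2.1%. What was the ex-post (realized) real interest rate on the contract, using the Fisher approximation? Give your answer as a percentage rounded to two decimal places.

9.83%

Ex-post: 11.93% − 2.1% = 9.830%
So the realized real rate is 9.83%.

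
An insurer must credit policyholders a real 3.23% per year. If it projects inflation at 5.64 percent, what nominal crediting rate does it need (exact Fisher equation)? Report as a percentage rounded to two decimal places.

(1 + i) = (1 + r)(1 + π) = 1.03230 × 1.05640 = 1.09052172
i = 1.09052172 − 1, so the required nominal rate is 9.05%.

9.05%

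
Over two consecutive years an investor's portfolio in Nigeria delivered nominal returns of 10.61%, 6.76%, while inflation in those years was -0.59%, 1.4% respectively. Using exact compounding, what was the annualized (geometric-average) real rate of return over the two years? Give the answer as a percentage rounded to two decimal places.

8.23%

Compound the nominal returns: 1.1061 × 1.0676 = 1.18087236.
Compound inflation: 0.9941 × 1.0140 = 1.00801740.
Deflate: 1.18087236 / 1.00801740 = 1.17148014.
Annualized real rate = 1.17148014^(1/2) − 1 = 8.2349% → 8.23%.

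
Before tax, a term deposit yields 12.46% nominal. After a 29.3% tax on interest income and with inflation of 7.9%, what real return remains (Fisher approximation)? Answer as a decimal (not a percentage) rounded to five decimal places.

0.00909

After-tax nominal return = 12.46% × (1 − 0.293) = 8.80922%.
r ≈ 8.80922% − 7.9% → 0.00909.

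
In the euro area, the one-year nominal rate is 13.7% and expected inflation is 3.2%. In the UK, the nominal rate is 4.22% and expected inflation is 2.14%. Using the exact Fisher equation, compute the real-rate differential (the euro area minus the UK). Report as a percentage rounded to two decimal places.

8.14%

The euro area: (1 + 0.1370)/(1 + 0.0320) − 1 = 10.1744%
The UK: (1 + 0.0422)/(1 + 0.0214) − 1 = 2.0364%
Differential = 10.1744% − 2.0364% = 8.1380% → 8.14%.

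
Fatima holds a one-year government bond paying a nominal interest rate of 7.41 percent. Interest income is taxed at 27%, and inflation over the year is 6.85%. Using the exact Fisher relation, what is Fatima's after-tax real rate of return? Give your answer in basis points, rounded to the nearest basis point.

After-tax nominal return = 7.41% × (1 − 0.27) = 5.4093%.
1 + r = 1.054093 / 1.06850 = 0.986517
After-tax real rate = 0.986517 − 1 → -135 basis points.

-135 basis points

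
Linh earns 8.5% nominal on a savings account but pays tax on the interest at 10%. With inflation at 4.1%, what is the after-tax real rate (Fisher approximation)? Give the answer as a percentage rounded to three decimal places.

After-tax nominal return = 8.5% × (1 − 0.1) = 7.6500%.
r ≈ 7.6500% − 4.1% → 3.550%.

3.550%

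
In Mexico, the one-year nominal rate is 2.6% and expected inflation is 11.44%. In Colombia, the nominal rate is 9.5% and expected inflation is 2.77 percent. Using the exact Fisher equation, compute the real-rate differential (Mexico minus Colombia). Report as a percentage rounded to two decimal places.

Mexico: (1 + 0.0260)/(1 + 0.1144) − 1 = -7.9325%
Colombia: (1 + 0.0950)/(1 + 0.0277) − 1 = 6.5486%
Differential = -7.9325% − 6.5486% = -14.4811% → -14.48%.

-14.48%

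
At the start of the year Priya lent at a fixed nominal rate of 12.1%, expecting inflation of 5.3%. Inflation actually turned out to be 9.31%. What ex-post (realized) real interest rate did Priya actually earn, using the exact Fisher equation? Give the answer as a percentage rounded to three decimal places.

2.552%

Ex-post: (1 + 0.1210)/(1 + 0.0931) − 1 = 2.5524%
So the realized real rate is 2.552%.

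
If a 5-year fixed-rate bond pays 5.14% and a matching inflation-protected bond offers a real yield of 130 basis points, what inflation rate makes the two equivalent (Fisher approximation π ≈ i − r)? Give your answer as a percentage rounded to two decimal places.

π ≈ i − r = 5.14% − 1.3% → 3.84%.

3.84%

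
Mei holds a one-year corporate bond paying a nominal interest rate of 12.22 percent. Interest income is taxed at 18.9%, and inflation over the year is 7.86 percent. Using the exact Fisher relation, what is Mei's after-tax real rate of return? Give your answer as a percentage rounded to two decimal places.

After-tax nominal return = 12.22% × (1 − 0.189) = 9.91042%.
1 + r = 1.0991042 / 1.07860 = 1.019010
After-tax real rate = 1.019010 − 1 → 1.90%.

1.90%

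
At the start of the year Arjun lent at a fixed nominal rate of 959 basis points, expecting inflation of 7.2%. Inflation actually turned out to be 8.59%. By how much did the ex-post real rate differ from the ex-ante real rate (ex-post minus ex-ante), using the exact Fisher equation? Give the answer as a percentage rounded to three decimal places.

-1.309%

Ex-ante: (1 + 0.0959)/(1 + 0.0720) − 1 = 2.2295%
Ex-post: (1 + 0.0959)/(1 + 0.0859) − 1 = 0.9209%
Difference (ex-post − ex-ante) = -1.3086% → -1.309%.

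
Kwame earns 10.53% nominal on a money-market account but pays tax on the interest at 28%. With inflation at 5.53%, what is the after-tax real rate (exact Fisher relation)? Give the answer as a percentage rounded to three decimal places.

1.944%

After-tax nominal return = 10.53% × (1 − 0.28) = 7.5816%.
1 + r = 1.075816 / 1.05530 = 1.019441
After-tax real rate = 1.019441 − 1 → 1.944%.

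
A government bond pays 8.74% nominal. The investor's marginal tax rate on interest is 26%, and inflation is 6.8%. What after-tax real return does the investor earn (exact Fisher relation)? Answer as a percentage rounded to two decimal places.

After-tax nominal return = 8.74% × (1 − 0.26) = 6.4676%.
1 + r = 1.064676 / 1.06800 = 0.996888
After-tax real rate = 0.996888 − 1 → -0.31%.

-0.31%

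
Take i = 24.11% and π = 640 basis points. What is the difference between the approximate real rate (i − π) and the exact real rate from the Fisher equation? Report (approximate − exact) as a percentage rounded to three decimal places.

1.065%

Approximate: r ≈ 24.110% − 6.400% = 17.7100%
Exact: (1 + 0.2411)/(1 + 0.0640) − 1 = 16.6447%
Error = 17.7100% − 16.6447% = 1.0653% → 1.065%.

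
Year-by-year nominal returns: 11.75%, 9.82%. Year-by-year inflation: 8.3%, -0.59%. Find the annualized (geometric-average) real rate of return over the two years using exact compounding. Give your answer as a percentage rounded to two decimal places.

6.77%

Compound the nominal returns: 1.1175 × 1.0982 = 1.22723850.
Compound inflation: 1.0830 × 0.9941 = 1.07661030.
Deflate: 1.22723850 / 1.07661030 = 1.13990968.
Annualized real rate = 1.13990968^(1/2) − 1 = 6.7666% → 6.77%.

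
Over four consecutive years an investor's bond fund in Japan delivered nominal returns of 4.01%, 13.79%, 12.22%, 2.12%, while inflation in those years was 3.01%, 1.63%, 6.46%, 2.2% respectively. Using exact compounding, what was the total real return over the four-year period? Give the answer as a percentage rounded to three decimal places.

19.075%

Nominal growth factor = 1.0401 × 1.1379 × 1.1222 × 1.0212 = 1.356314
Price-level growth factor = 1.0301 × 1.0163 × 1.0646 × 1.0220 = 1.139039
Real growth factor = 1.356314 / 1.139039 = 1.190753
Total real return = 1.190753 − 1 → 19.075%.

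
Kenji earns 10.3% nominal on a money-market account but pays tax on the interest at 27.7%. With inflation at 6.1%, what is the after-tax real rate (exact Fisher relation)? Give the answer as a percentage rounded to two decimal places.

1.27%

After-tax nominal return = 10.3% × (1 − 0.277) = 7.4469%.
1 + r = 1.074469 / 1.06100 = 1.012695
After-tax real rate = 1.012695 − 1 → 1.27%.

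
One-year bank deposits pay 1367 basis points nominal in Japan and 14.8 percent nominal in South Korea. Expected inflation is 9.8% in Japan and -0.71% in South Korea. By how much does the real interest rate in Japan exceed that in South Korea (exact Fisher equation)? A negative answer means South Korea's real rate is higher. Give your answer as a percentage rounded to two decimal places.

-12.10%

Japan: (1 + 0.1367)/(1 + 0.0980) − 1 = 3.5246%
South Korea: (1 + 0.1480)/(1 − 0.0071) − 1 = 15.6209%
Differential = 3.5246% − 15.6209% = -12.0963% → -12.10%.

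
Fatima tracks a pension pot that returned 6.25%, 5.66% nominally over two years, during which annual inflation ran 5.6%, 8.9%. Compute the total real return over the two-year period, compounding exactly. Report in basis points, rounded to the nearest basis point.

-238 basis points

Compound the nominal returns: 1.0625 × 1.0566 = 1.122638.
Compound inflation: 1.0560 × 1.0890 = 1.149984.
Deflate: 1.122638 / 1.149984 = 0.976220.
Total real return = 0.976220 − 1 → -238 basis points.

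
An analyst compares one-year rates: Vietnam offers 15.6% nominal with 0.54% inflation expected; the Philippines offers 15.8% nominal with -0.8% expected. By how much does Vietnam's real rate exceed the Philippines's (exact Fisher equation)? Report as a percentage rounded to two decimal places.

-1.75%

Vietnam: (1 + 0.1560)/(1 + 0.0054) − 1 = 14.9791%
The Philippines: (1 + 0.1580)/(1 − 0.0080) − 1 = 16.7339%
Differential = 14.9791% − 16.7339% = -1.7548% → -1.75%.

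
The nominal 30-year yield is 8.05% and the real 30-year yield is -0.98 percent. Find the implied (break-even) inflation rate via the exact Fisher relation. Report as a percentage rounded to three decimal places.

(1 + π) = (1 + i)/(1 + r) = 1.08050 / 0.99020 = 1.091194
Break-even inflation = 1.091194 − 1 → 9.119%.

9.119%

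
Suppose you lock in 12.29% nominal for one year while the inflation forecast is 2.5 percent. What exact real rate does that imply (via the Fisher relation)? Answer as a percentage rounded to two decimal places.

9.55%

1 + r = 1.12290 / 1.02500 = 1.095512
r = 1.095512 − 1 = 9.5512%, i.e. 9.55%.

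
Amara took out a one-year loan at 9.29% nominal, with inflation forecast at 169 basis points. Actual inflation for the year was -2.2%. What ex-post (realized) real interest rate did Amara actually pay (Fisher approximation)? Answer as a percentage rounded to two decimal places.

Ex-post: 9.29% − (-2.2%) = 11.490%
So the realized real rate is 11.49%.

11.49%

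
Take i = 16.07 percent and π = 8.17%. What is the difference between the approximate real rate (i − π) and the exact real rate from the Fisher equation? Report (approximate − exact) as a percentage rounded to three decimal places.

0.597%

Approximate: r ≈ 16.070% − 8.170% = 7.9000%
Exact: (1 + 0.1607)/(1 + 0.0817) − 1 = 7.3033%
Error = 7.9000% − 7.3033% = 0.5967% → 0.597%.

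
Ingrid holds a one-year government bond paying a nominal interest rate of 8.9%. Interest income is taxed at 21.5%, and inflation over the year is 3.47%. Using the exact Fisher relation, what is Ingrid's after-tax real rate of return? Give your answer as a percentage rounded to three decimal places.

3.399%

After-tax nominal return = 8.9% × (1 − 0.215) = 6.9865%.
1 + r = 1.069865 / 1.03470 = 1.033986
After-tax real rate = 1.033986 − 1 → 3.399%.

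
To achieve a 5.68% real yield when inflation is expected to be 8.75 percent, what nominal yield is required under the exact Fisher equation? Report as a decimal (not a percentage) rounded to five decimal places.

0.14927

(1 + i) = (1 + r)(1 + π) = 1.05680 × 1.08750 = 1.14927
i = 1.14927 − 1, so the required nominal rate is 0.14927.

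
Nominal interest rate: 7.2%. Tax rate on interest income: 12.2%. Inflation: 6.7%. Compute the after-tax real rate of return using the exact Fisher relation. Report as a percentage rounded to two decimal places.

-0.35%

After-tax nominal return = 7.2% × (1 − 0.122) = 6.3216%.
1 + r = 1.063216 / 1.06700 = 0.996454
After-tax real rate = 0.996454 − 1 → -0.35%.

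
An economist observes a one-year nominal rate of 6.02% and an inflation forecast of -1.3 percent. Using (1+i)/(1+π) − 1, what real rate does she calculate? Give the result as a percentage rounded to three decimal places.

7.416%

1 + r = 1.06020 / 0.98700 = 1.074164
r = 1.074164 − 1 = 7.4164%, i.e. 7.416%.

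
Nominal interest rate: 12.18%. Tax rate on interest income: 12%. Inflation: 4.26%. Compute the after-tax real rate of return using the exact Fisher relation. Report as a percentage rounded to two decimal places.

6.19%

After-tax nominal return = 12.18% × (1 − 0.12) = 10.7184%.
1 + r = 1.107184 / 1.04260 = 1.061945
After-tax real rate = 1.061945 − 1 → 6.19%.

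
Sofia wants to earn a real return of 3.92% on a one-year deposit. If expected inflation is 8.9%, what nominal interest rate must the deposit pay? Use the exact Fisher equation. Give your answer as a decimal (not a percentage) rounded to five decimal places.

0.13169

(1 + i) = (1 + r)(1 + π) = 1.03920 × 1.08900 = 1.1316888
i = 1.1316888 − 1, so the required nominal rate is 0.13169.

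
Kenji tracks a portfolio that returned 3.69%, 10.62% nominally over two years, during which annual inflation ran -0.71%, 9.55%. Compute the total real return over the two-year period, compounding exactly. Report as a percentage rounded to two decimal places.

Compound the nominal returns: 1.0369 × 1.1062 = 1.147019.
Compound inflation: 0.9929 × 1.0955 = 1.087722.
Deflate: 1.147019 / 1.087722 = 1.054515.
Total real return = 1.054515 − 1 → 5.45%.

5.45%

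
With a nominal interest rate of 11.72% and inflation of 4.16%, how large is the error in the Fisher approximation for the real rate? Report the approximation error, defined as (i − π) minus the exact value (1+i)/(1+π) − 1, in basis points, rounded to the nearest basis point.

Approximate: r ≈ 11.720% − 4.160% = 7.5600%
Exact: (1 + 0.1172)/(1 + 0.0416) − 1 = 7.2581%
Error = 7.5600% − 7.2581% = 0.3019% → 30 basis points.

30 basis points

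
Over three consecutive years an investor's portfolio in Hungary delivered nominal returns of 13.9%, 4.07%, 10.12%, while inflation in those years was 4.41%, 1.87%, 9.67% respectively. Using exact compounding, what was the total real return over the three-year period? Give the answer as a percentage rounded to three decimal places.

Compound the nominal returns: 1.1390 × 1.0407 × 1.1012 = 1.305315.
Compound inflation: 1.0441 × 1.0187 × 1.0967 = 1.166477.
Deflate: 1.305315 / 1.166477 = 1.119024.
Total real return = 1.119024 − 1 → 11.902%.

11.902%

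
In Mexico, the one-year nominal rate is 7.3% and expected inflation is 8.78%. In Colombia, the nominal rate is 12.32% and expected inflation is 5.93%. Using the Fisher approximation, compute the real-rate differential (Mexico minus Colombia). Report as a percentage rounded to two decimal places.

Mexico: 7.3% − 8.78% = -1.480%
Colombia: 12.32% − 5.93% = 6.390%
Differential = -7.870% → -7.87%.

-7.87%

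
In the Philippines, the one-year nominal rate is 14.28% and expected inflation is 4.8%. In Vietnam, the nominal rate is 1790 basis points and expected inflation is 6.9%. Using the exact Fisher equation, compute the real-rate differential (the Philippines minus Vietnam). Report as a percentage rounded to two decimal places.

-1.24%

The Philippines: (1 + 0.1428)/(1 + 0.0480) − 1 = 9.0458%
Vietnam: (1 + 0.1790)/(1 + 0.0690) − 1 = 10.2900%
Differential = 9.0458% − 10.2900% = -1.2442% → -1.24%.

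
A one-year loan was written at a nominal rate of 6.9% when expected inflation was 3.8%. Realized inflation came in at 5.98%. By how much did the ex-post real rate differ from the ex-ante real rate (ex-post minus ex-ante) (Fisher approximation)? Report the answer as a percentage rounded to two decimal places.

-2.18%

Ex-ante: 6.9% − 3.8% = 3.100%
Ex-post: 6.9% − 5.98% = 0.920%
Difference (ex-post − ex-ante) = -2.1800% → -2.18%.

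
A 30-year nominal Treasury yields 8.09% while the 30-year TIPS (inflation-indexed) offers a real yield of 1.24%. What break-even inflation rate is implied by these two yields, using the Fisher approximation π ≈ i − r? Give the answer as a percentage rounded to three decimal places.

6.850%

π ≈ i − r = 8.09% − 1.24% → 6.850%.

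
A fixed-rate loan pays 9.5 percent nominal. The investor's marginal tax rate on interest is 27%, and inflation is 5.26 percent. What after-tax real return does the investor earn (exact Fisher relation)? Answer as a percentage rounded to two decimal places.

1.59%

After-tax nominal return = 9.5% × (1 − 0.27) = 6.9350%.
1 + r = 1.06935 / 1.05260 = 1.015913
After-tax real rate = 1.015913 − 1 → 1.59%.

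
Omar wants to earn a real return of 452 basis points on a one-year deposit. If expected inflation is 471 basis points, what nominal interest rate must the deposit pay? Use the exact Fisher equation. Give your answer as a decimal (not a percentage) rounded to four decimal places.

0.0944

(1 + i) = (1 + r)(1 + π) = 1.04520 × 1.04710 = 1.09442892
i = 1.09442892 − 1, so the required nominal rate is 0.0944.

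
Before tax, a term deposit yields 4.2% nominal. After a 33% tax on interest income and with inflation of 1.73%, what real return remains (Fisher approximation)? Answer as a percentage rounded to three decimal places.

1.084%

After-tax nominal return = 4.2% × (1 − 0.33) = 2.8140%.
r ≈ 2.8140% − 1.73% → 1.084%.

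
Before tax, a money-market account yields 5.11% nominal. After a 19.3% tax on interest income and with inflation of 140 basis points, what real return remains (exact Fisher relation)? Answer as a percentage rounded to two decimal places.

2.69%

After-tax nominal return = 5.11% × (1 − 0.193) = 4.12377%.
1 + r = 1.0412377 / 1.01400 = 1.026862
After-tax real rate = 1.026862 − 1 → 2.69%.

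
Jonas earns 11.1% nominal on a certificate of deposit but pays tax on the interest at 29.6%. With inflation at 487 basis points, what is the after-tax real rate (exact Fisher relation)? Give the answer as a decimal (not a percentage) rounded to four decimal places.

After-tax nominal return = 11.1% × (1 − 0.296) = 7.8144%.
1 + r = 1.078144 / 1.04870 = 1.028077
After-tax real rate = 1.028077 − 1 → 0.0281.

0.0281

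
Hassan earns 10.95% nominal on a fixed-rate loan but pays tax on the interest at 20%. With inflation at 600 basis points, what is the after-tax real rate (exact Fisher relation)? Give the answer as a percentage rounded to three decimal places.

2.604%

After-tax nominal return = 10.95% × (1 − 0.2) = 8.7600%.
1 + r = 1.08760 / 1.06000 = 1.026038
After-tax real rate = 1.026038 − 1 → 2.604%.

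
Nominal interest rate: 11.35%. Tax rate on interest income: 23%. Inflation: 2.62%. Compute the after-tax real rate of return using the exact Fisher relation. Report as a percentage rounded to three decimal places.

5.963%

After-tax nominal return = 11.35% × (1 − 0.23) = 8.7395%.
1 + r = 1.087395 / 1.02620 = 1.059633
After-tax real rate = 1.059633 − 1 → 5.963%.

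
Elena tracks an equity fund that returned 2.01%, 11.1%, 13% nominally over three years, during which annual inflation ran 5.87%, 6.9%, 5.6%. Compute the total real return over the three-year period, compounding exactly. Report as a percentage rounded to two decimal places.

7.16%

Nominal growth factor = 1.0201 × 1.1110 × 1.1300 = 1.280664
Price-level growth factor = 1.0587 × 1.0690 × 1.0560 = 1.195128
Real growth factor = 1.280664 / 1.195128 = 1.071570
Total real return = 1.071570 − 1 → 7.16%.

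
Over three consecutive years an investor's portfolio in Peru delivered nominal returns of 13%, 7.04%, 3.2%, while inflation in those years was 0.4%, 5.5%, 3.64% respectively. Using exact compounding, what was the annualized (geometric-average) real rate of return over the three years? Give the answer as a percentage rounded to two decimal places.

4.38%

Nominal growth factor = 1.1300 × 1.0704 × 1.0320 = 1.24825766
Price-level growth factor = 1.0040 × 1.0550 × 1.0364 = 1.09777561
Real growth factor = 1.24825766 / 1.09777561 = 1.13707907
Annualized real rate = 1.13707907^(1/3) − 1 = 4.3751% → 4.38%.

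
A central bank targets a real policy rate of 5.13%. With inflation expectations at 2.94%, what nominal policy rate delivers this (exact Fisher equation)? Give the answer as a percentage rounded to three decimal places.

8.221%

(1 + i) = (1 + r)(1 + π) = 1.05130 × 1.02940 = 1.08220822
i = 1.08220822 − 1, so the required nominal rate is 8.221%.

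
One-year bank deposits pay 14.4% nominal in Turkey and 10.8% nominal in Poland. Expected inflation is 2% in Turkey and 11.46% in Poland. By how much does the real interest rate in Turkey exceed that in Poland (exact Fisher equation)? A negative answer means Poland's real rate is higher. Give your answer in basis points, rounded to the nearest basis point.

1275 basis points

Turkey: (1 + 0.1440)/(1 + 0.0200) − 1 = 12.1569%
Poland: (1 + 0.1080)/(1 + 0.1146) − 1 = -0.5921%
Differential = 12.1569% − (-0.5921%) = 12.7490% → 1275 basis points.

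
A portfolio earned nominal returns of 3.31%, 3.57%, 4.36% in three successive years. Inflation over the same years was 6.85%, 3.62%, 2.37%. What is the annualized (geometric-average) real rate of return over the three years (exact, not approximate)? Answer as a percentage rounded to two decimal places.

Compound the nominal returns: 1.0331 × 1.0357 × 1.0436 = 1.11663287.
Compound inflation: 1.0685 × 1.0362 × 1.0237 = 1.13341986.
Deflate: 1.11663287 / 1.13341986 = 0.98518908.
Annualized real rate = 0.98518908^(1/3) − 1 = -0.4962% → -0.50%.

-0.50%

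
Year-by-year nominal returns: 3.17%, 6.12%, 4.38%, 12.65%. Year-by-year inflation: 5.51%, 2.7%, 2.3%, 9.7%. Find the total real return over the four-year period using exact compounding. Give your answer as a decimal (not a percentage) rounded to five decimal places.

0.05865

Nominal growth factor = 1.0317 × 1.0612 × 1.0438 × 1.1265 = 1.287357
Price-level growth factor = 1.0551 × 1.0270 × 1.0230 × 1.0970 = 1.216036
Real growth factor = 1.287357 / 1.216036 = 1.058651
Total real return = 1.058651 − 1 → 0.05865.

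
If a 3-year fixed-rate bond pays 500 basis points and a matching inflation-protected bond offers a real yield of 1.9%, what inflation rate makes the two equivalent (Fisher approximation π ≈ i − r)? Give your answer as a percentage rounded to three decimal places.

π ≈ i − r = 5% − 1.9% → 3.100%.

3.100%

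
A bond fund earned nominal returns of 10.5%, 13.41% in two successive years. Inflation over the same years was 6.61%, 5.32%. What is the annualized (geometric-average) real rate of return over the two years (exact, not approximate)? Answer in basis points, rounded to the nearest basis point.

Compound the nominal returns: 1.1050 × 1.1341 = 1.25318050.
Compound inflation: 1.0661 × 1.0532 = 1.12281652.
Deflate: 1.25318050 / 1.12281652 = 1.11610444.
Annualized real rate = 1.11610444^(1/2) − 1 = 5.6458% → 565 basis points.

565 basis points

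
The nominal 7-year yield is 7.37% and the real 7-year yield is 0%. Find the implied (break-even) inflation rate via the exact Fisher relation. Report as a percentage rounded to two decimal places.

(1 + π) = (1 + i)/(1 + r) = 1.07370 / 1.00000 = 1.073700
Break-even inflation = 1.073700 − 1 → 7.37%.

7.37%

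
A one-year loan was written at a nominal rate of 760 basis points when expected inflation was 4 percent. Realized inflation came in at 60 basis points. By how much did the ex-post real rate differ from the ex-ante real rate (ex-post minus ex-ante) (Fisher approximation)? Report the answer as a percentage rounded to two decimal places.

3.40%

Ex-ante: 7.6% − 4% = 3.600%
Ex-post: 7.6% − 0.6% = 7.000%
Difference (ex-post − ex-ante) = 3.4000% → 3.40%.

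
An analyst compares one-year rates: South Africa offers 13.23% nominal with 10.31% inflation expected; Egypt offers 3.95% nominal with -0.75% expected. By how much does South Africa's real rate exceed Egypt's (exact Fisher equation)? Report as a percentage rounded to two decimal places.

South Africa: (1 + 0.1323)/(1 + 0.1031) − 1 = 2.6471%
Egypt: (1 + 0.0395)/(1 − 0.0075) − 1 = 4.7355%
Differential = 2.6471% − 4.7355% = -2.0884% → -2.09%.

-2.09%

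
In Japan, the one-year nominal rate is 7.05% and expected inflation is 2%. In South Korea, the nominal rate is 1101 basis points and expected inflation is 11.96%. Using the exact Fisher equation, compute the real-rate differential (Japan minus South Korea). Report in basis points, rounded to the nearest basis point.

580 basis points

Japan: (1 + 0.0705)/(1 + 0.0200) − 1 = 4.9510%
South Korea: (1 + 0.1101)/(1 + 0.1196) − 1 = -0.8485%
Differential = 4.9510% − (-0.8485%) = 5.7995% → 580 basis points.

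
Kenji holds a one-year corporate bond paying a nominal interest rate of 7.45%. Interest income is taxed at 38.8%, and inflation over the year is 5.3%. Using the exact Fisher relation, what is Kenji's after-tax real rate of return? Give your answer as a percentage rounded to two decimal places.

-0.70%

After-tax nominal return = 7.45% × (1 − 0.388) = 4.5594%.
1 + r = 1.045594 / 1.05300 = 0.992967
After-tax real rate = 0.992967 − 1 → -0.70%.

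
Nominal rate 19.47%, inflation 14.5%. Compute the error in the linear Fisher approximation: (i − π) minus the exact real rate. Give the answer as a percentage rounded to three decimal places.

0.629%

Approximate: r ≈ 19.470% − 14.500% = 4.9700%
Exact: (1 + 0.1947)/(1 + 0.1450) − 1 = 4.3406%
Error = 4.9700% − 4.3406% = 0.6294% → 0.629%.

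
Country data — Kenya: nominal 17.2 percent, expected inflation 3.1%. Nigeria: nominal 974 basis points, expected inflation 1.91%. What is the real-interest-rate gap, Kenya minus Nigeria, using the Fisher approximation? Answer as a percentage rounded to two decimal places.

6.27%

Kenya: 17.2% − 3.1% = 14.100%
Nigeria: 9.74% − 1.91% = 7.830%
Differential = 6.270% → 6.27%.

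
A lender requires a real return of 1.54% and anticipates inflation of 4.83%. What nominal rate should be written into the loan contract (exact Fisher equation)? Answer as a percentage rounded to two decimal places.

6.44%

(1 + i) = (1 + r)(1 + π) = 1.01540 × 1.04830 = 1.06444382
i = 1.06444382 − 1, so the required nominal rate is 6.44%.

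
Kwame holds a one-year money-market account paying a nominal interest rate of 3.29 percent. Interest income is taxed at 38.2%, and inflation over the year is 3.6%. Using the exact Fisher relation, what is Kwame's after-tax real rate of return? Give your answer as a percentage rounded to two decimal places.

-1.51%

After-tax nominal return = 3.29% × (1 − 0.382) = 2.03322%.
1 + r = 1.0203322 / 1.03600 = 0.984877
After-tax real rate = 0.984877 − 1 → -1.51%.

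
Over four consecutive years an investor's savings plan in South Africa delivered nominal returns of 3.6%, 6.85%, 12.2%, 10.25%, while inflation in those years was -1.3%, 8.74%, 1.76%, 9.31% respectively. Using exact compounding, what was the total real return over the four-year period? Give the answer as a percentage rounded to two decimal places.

Compound the nominal returns: 1.0360 × 1.0685 × 1.1220 × 1.1025 = 1.369322.
Compound inflation: 0.9870 × 1.0874 × 1.0176 × 1.0931 = 1.193833.
Deflate: 1.369322 / 1.193833 = 1.146997.
Total real return = 1.146997 − 1 → 14.70%.

14.70%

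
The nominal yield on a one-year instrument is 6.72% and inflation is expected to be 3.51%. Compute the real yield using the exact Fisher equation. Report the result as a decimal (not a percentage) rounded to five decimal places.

0.03101

By the Fisher equation, 1 + r = (1 + i)/(1 + π).
1 + r = 1.06720 / 1.03510 = 1.031011
r = 1.031011 − 1 = 3.1011%, i.e. 0.03101.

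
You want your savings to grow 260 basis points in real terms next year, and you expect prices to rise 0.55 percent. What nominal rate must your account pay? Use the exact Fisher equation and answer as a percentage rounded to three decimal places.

3.164%

(1 + i) = (1 + r)(1 + π) = 1.02600 × 1.00550 = 1.031643
i = 1.031643 − 1, so the required nominal rate is 3.164%.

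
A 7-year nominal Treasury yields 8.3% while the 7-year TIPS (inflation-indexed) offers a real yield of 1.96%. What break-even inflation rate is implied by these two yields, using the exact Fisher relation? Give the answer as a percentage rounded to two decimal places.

6.22%

(1 + π) = (1 + i)/(1 + r) = 1.08300 / 1.01960 = 1.062181
Break-even inflation = 1.062181 − 1 → 6.22%.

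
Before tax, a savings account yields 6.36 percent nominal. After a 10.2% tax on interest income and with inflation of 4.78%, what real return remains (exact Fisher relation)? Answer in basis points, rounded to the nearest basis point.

89 basis points

After-tax nominal return = 6.36% × (1 − 0.102) = 5.71128%.
1 + r = 1.0571128 / 1.04780 = 1.008888
After-tax real rate = 1.008888 − 1 → 89 basis points.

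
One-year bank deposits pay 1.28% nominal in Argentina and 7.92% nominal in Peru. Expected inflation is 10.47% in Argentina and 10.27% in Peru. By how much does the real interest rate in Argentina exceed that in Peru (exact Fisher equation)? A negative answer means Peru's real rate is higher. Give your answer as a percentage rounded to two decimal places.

Argentina: (1 + 0.0128)/(1 + 0.1047) − 1 = -8.3190%
Peru: (1 + 0.0792)/(1 + 0.1027) − 1 = -2.1311%
Differential = -8.3190% − (-2.1311%) = -6.1879% → -6.19%.

-6.19%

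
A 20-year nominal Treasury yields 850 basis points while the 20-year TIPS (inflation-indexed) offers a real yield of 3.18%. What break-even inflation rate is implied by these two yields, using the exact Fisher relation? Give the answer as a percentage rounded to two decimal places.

(1 + π) = (1 + i)/(1 + r) = 1.08500 / 1.03180 = 1.051560
Break-even inflation = 1.051560 − 1 → 5.16%.

5.16%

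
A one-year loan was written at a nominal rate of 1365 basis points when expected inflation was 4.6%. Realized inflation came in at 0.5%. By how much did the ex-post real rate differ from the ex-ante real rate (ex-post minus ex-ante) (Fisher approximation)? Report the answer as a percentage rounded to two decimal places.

4.10%

Ex-ante: 13.65% − 4.6% = 9.050%
Ex-post: 13.65% − 0.5% = 13.150%
Difference (ex-post − ex-ante) = 4.1000% → 4.10%.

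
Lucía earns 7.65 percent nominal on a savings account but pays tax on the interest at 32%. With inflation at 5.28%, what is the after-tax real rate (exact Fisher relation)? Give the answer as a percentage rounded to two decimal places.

After-tax nominal return = 7.65% × (1 − 0.32) = 5.2020%.
1 + r = 1.05202 / 1.05280 = 0.999259
After-tax real rate = 0.999259 − 1 → -0.07%.

-0.07%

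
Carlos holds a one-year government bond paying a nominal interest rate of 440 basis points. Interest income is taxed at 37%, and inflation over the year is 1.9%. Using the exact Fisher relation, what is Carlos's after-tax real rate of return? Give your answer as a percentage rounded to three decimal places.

After-tax nominal return = 4.4% × (1 − 0.37) = 2.7720%.
1 + r = 1.02772 / 1.01900 = 1.008557
After-tax real rate = 1.008557 − 1 → 0.856%.

0.856%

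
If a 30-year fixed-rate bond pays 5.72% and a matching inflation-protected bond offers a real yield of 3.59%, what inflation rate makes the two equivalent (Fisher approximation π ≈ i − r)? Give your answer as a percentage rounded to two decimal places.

π ≈ i − r = 5.72% − 3.59% → 2.13%.

2.13%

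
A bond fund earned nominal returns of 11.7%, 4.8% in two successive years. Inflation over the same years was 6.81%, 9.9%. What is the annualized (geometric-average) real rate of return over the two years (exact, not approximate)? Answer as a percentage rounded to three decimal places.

Compound the nominal returns: 1.1170 × 1.0480 = 1.1706160000.
Compound inflation: 1.0681 × 1.0990 = 1.1738419000.
Deflate: 1.1706160000 / 1.1738419000 = 0.9972518446.
Annualized real rate = 0.9972518446^(1/2) − 1 = -0.137502% → -0.138%.

-0.138%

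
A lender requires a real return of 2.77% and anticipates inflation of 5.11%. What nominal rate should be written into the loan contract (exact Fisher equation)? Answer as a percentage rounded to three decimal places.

8.022%

(1 + i) = (1 + r)(1 + π) = 1.02770 × 1.05110 = 1.08021547
i = 1.08021547 − 1, so the required nominal rate is 8.022%.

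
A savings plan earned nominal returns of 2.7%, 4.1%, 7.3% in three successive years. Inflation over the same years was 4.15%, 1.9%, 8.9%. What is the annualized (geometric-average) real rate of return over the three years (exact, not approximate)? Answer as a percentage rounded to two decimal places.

-0.25%

Compound the nominal returns: 1.0270 × 1.0410 × 1.0730 = 1.14715181.
Compound inflation: 1.0415 × 1.0190 × 1.0890 = 1.15574318.
Deflate: 1.14715181 / 1.15574318 = 0.99256637.
Annualized real rate = 0.99256637^(1/3) − 1 = -0.2484% → -0.25%.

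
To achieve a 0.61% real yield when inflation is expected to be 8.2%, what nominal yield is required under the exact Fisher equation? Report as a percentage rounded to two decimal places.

(1 + i) = (1 + r)(1 + π) = 1.00610 × 1.08200 = 1.0886002
i = 1.0886002 − 1, so the required nominal rate is 8.86%.

8.86%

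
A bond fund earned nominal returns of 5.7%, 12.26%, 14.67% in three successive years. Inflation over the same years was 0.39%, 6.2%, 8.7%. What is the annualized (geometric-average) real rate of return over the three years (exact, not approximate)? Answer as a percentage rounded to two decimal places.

Nominal growth factor = 1.0570 × 1.1226 × 1.1467 = 1.36066069
Price-level growth factor = 1.0039 × 1.0620 × 1.0870 = 1.15889614
Real growth factor = 1.36066069 / 1.15889614 = 1.17410063
Annualized real rate = 1.17410063^(1/3) − 1 = 5.4958% → 5.50%.

5.50%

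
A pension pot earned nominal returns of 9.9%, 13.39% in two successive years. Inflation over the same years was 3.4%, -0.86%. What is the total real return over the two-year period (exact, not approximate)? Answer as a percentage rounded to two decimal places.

Compound the nominal returns: 1.0990 × 1.1339 = 1.246156.
Compound inflation: 1.0340 × 0.9914 = 1.025108.
Deflate: 1.246156 / 1.025108 = 1.215634.
Total real return = 1.215634 − 1 → 21.56%.

21.56%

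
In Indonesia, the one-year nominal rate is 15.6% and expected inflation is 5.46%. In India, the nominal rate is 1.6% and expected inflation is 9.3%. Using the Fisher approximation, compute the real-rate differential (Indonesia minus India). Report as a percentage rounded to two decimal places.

Indonesia: 15.6% − 5.46% = 10.140%
India: 1.6% − 9.3% = -7.700%
Differential = 17.840% → 17.84%.

17.84%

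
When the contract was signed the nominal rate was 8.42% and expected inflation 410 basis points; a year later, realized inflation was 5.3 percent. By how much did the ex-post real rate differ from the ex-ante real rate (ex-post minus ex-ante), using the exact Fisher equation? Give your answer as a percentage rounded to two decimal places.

Ex-ante: (1 + 0.0842)/(1 + 0.0410) − 1 = 4.1499%
Ex-post: (1 + 0.0842)/(1 + 0.0530) − 1 = 2.9630%
Difference (ex-post − ex-ante) = -1.1869% → -1.19%.

-1.19%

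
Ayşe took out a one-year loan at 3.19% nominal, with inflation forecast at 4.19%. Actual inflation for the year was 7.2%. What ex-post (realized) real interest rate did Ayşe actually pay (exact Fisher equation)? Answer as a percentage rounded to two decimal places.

Ex-post: (1 + 0.0319)/(1 + 0.0720) − 1 = -3.7407%
So the realized real rate is -3.74%.

-3.74%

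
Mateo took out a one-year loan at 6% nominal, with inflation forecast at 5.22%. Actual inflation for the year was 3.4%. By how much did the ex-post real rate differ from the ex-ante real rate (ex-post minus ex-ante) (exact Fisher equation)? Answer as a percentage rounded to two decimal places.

Ex-ante: (1 + 0.0600)/(1 + 0.0522) − 1 = 0.7413%
Ex-post: (1 + 0.0600)/(1 + 0.0340) − 1 = 2.5145%
Difference (ex-post − ex-ante) = 1.7732% → 1.77%.

1.77%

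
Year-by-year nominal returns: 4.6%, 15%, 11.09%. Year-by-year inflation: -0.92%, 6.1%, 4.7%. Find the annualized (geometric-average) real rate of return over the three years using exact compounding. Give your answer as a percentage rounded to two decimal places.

Nominal growth factor = 1.0460 × 1.1500 × 1.1109 = 1.33630161
Price-level growth factor = 0.9908 × 1.0610 × 1.0470 = 1.10064702
Real growth factor = 1.33630161 / 1.10064702 = 1.21410550
Annualized real rate = 1.21410550^(1/3) − 1 = 6.6806% → 6.68%.

6.68%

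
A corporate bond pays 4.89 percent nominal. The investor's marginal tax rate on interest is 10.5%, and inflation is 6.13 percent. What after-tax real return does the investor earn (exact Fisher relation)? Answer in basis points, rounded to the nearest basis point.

After-tax nominal return = 4.89% × (1 − 0.105) = 4.37655%.
1 + r = 1.0437655 / 1.06130 = 0.983478
After-tax real rate = 0.983478 − 1 → -165 basis points.

-165 basis points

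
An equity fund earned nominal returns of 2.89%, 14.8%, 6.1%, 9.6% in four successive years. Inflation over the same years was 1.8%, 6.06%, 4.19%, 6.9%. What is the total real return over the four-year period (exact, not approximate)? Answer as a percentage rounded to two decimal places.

14.22%

Nominal growth factor = 1.0289 × 1.1480 × 1.0610 × 1.0960 = 1.373539
Price-level growth factor = 1.0180 × 1.0606 × 1.0419 × 1.0690 = 1.202550
Real growth factor = 1.373539 / 1.202550 = 1.142189
Total real return = 1.142189 − 1 → 14.22%.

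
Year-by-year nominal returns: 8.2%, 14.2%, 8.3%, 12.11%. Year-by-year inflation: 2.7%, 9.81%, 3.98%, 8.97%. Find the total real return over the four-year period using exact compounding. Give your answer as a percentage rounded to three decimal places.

Compound the nominal returns: 1.0820 × 1.1420 × 1.0830 × 1.1211 = 1.500259.
Compound inflation: 1.0270 × 1.0981 × 1.0398 × 1.0897 = 1.277818.
Deflate: 1.500259 / 1.277818 = 1.174078.
Total real return = 1.174078 − 1 → 17.408%.

17.408%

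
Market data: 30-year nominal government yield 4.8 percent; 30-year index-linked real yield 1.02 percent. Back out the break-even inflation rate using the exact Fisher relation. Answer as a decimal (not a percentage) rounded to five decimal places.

0.03742

(1 + π) = (1 + i)/(1 + r) = 1.04800 / 1.01020 = 1.037418
Break-even inflation = 1.037418 − 1 → 0.03742.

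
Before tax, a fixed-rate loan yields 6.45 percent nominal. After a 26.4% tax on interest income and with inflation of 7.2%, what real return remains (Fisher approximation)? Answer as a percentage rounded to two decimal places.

After-tax nominal return = 6.45% × (1 − 0.264) = 4.7472%.
r ≈ 4.7472% − 7.2% → -2.45%.

-2.45%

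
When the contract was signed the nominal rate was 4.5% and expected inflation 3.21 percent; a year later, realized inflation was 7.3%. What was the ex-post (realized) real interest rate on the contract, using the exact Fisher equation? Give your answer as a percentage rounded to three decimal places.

-2.610%

Ex-post: (1 + 0.0450)/(1 + 0.0730) − 1 = -2.60951%
So the realized real rate is -2.610%.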